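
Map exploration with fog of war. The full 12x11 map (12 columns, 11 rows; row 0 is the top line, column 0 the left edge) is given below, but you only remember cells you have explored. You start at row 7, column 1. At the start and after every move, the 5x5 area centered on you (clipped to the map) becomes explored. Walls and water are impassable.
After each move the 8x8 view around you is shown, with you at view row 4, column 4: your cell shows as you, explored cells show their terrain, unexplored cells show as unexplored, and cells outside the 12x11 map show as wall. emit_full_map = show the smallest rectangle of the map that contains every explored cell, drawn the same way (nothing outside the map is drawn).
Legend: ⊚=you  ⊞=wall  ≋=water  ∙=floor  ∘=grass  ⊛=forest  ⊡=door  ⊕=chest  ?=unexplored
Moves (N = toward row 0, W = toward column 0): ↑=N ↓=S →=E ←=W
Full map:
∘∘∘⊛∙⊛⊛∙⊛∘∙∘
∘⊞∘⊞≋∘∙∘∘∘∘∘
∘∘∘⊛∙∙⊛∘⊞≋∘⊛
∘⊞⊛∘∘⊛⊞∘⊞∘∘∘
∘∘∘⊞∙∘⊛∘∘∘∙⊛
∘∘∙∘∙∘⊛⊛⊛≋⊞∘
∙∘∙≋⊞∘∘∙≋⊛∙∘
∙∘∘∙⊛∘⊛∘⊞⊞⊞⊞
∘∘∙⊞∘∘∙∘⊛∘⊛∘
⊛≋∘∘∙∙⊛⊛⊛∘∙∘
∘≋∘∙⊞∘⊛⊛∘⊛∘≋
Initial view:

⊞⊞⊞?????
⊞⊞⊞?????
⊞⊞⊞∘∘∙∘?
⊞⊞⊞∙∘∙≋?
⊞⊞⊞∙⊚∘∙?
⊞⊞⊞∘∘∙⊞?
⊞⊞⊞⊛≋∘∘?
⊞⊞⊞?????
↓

⊞⊞⊞?????
⊞⊞⊞∘∘∙∘?
⊞⊞⊞∙∘∙≋?
⊞⊞⊞∙∘∘∙?
⊞⊞⊞∘⊚∙⊞?
⊞⊞⊞⊛≋∘∘?
⊞⊞⊞∘≋∘∙?
⊞⊞⊞⊞⊞⊞⊞⊞

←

⊞⊞⊞⊞????
⊞⊞⊞⊞∘∘∙∘
⊞⊞⊞⊞∙∘∙≋
⊞⊞⊞⊞∙∘∘∙
⊞⊞⊞⊞⊚∘∙⊞
⊞⊞⊞⊞⊛≋∘∘
⊞⊞⊞⊞∘≋∘∙
⊞⊞⊞⊞⊞⊞⊞⊞

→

⊞⊞⊞?????
⊞⊞⊞∘∘∙∘?
⊞⊞⊞∙∘∙≋?
⊞⊞⊞∙∘∘∙?
⊞⊞⊞∘⊚∙⊞?
⊞⊞⊞⊛≋∘∘?
⊞⊞⊞∘≋∘∙?
⊞⊞⊞⊞⊞⊞⊞⊞

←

⊞⊞⊞⊞????
⊞⊞⊞⊞∘∘∙∘
⊞⊞⊞⊞∙∘∙≋
⊞⊞⊞⊞∙∘∘∙
⊞⊞⊞⊞⊚∘∙⊞
⊞⊞⊞⊞⊛≋∘∘
⊞⊞⊞⊞∘≋∘∙
⊞⊞⊞⊞⊞⊞⊞⊞

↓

⊞⊞⊞⊞∘∘∙∘
⊞⊞⊞⊞∙∘∙≋
⊞⊞⊞⊞∙∘∘∙
⊞⊞⊞⊞∘∘∙⊞
⊞⊞⊞⊞⊚≋∘∘
⊞⊞⊞⊞∘≋∘∙
⊞⊞⊞⊞⊞⊞⊞⊞
⊞⊞⊞⊞⊞⊞⊞⊞

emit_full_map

∘∘∙∘
∙∘∙≋
∙∘∘∙
∘∘∙⊞
⊚≋∘∘
∘≋∘∙


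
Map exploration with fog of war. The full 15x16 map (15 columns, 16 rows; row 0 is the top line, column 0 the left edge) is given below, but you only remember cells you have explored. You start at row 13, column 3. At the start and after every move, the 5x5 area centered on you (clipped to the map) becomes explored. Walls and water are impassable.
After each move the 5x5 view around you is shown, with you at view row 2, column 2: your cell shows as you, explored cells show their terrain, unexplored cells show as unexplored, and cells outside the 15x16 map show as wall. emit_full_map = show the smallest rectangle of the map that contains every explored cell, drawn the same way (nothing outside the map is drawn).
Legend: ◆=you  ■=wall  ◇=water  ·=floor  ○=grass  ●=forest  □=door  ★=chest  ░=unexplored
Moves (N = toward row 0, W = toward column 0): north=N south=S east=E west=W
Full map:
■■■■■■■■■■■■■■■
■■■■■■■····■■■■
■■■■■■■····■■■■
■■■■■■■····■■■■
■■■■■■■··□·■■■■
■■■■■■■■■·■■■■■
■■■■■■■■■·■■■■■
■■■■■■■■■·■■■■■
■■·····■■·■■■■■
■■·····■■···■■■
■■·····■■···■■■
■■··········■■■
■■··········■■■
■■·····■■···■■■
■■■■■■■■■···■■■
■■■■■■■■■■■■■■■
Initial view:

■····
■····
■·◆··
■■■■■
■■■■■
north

■····
■····
■·◆··
■····
■■■■■

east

·····
·····
··◆··
·····
■■■■■

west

■····
■····
■·◆··
■····
■■■■■

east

·····
·····
··◆··
·····
■■■■■


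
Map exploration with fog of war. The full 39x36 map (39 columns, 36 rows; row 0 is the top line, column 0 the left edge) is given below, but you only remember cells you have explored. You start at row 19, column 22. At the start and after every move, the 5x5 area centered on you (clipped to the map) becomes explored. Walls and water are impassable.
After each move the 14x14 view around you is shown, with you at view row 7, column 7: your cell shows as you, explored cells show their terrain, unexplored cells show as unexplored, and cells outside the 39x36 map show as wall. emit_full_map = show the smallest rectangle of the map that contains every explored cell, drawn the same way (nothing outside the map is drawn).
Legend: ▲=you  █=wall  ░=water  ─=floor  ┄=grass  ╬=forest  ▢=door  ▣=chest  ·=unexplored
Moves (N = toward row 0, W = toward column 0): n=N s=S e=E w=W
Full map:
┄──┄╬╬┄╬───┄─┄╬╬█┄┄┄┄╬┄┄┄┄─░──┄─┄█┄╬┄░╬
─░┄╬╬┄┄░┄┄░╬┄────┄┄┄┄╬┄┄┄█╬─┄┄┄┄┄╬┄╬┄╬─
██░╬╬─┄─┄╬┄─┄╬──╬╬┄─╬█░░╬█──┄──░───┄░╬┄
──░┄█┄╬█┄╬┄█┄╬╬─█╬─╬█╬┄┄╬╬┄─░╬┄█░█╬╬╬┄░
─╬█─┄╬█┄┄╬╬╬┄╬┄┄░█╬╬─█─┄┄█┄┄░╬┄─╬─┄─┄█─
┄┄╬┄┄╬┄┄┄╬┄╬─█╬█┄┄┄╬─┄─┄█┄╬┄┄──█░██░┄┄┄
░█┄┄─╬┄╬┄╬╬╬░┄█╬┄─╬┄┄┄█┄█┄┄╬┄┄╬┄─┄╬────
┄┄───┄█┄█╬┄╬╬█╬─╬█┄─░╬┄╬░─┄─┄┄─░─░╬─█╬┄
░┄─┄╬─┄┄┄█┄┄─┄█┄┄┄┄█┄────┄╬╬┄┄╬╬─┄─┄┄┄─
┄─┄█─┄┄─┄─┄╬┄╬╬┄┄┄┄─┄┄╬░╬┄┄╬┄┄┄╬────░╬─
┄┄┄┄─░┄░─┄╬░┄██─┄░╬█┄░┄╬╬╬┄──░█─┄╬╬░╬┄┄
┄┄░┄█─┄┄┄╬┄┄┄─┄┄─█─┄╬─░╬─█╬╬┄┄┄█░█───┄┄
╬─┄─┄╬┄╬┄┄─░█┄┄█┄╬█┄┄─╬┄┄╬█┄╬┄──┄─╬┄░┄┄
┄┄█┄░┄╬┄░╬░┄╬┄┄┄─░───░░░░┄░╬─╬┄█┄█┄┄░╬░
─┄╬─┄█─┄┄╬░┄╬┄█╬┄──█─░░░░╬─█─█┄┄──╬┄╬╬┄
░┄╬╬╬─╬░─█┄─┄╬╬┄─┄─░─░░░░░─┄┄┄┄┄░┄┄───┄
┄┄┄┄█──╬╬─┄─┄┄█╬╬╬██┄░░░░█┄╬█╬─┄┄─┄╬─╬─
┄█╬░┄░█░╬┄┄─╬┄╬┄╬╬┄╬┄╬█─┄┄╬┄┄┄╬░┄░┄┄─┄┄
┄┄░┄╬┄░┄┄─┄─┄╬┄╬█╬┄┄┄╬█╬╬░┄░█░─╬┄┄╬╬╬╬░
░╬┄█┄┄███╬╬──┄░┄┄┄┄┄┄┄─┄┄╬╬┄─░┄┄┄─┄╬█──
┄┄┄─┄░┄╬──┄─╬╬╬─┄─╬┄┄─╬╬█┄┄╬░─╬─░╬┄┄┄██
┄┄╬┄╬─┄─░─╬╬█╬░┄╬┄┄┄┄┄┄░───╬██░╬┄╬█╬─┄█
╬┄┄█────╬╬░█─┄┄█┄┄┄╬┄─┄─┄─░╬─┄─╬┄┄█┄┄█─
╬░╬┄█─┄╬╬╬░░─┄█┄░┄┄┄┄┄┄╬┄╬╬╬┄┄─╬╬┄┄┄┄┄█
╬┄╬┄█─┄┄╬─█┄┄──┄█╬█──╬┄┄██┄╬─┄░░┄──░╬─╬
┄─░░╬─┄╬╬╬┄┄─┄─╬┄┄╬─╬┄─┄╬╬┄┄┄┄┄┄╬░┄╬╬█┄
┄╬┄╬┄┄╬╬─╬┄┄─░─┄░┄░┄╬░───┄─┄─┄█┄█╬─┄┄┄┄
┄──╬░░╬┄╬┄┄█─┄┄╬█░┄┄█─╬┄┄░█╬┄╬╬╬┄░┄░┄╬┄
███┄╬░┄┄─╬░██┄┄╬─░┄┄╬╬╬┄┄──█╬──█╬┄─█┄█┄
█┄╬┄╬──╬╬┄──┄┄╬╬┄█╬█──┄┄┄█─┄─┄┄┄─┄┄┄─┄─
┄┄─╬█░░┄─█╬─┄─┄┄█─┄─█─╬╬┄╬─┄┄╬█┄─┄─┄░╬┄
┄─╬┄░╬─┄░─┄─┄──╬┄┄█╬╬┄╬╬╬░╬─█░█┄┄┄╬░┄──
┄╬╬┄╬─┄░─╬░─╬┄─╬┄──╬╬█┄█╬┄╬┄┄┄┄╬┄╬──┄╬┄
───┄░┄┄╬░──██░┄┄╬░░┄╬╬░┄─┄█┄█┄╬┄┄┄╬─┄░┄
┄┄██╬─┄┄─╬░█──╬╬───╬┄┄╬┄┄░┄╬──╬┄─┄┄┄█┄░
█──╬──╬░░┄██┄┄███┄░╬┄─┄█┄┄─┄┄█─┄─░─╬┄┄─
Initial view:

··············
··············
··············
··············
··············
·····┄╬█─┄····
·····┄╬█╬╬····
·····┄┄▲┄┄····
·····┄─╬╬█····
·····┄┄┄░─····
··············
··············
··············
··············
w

··············
··············
··············
··············
··············
·····╬┄╬█─┄···
·····┄┄╬█╬╬···
·····┄┄▲─┄┄···
·····┄┄─╬╬█···
·····┄┄┄┄░─···
··············
··············
··············
··············

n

··············
··············
··············
··············
··············
·····█┄░░░····
·····╬┄╬█─┄···
·····┄┄▲█╬╬···
·····┄┄┄─┄┄···
·····┄┄─╬╬█···
·····┄┄┄┄░─···
··············
··············
··············

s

··············
··············
··············
··············
·····█┄░░░····
·····╬┄╬█─┄···
·····┄┄╬█╬╬···
·····┄┄▲─┄┄···
·····┄┄─╬╬█···
·····┄┄┄┄░─···
··············
··············
··············
··············

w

··············
··············
··············
··············
······█┄░░░···
·····┄╬┄╬█─┄··
·····┄┄┄╬█╬╬··
·····┄┄▲┄─┄┄··
·····╬┄┄─╬╬█··
·····┄┄┄┄┄░─··
··············
··············
··············
··············

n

··············
··············
··············
··············
··············
·····██┄░░░···
·····┄╬┄╬█─┄··
·····┄┄▲╬█╬╬··
·····┄┄┄┄─┄┄··
·····╬┄┄─╬╬█··
·····┄┄┄┄┄░─··
··············
··············
··············

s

··············
··············
··············
··············
·····██┄░░░···
·····┄╬┄╬█─┄··
·····┄┄┄╬█╬╬··
·····┄┄▲┄─┄┄··
·····╬┄┄─╬╬█··
·····┄┄┄┄┄░─··
··············
··············
··············
··············

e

··············
··············
··············
··············
····██┄░░░····
····┄╬┄╬█─┄···
····┄┄┄╬█╬╬···
····┄┄┄▲─┄┄···
····╬┄┄─╬╬█···
····┄┄┄┄┄░─···
··············
··············
··············
··············

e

··············
··············
··············
··············
···██┄░░░·····
···┄╬┄╬█─┄····
···┄┄┄╬█╬╬····
···┄┄┄┄▲┄┄····
···╬┄┄─╬╬█····
···┄┄┄┄┄░─····
··············
··············
··············
··············

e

··············
··············
··············
··············
··██┄░░░······
··┄╬┄╬█─┄┄····
··┄┄┄╬█╬╬░····
··┄┄┄┄─▲┄╬····
··╬┄┄─╬╬█┄····
··┄┄┄┄┄░──····
··············
··············
··············
··············

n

··············
··············
··············
··············
··············
··██┄░░░░█····
··┄╬┄╬█─┄┄····
··┄┄┄╬█▲╬░····
··┄┄┄┄─┄┄╬····
··╬┄┄─╬╬█┄····
··┄┄┄┄┄░──····
··············
··············
··············

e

··············
··············
··············
··············
··············
·██┄░░░░█┄····
·┄╬┄╬█─┄┄╬····
·┄┄┄╬█╬▲░┄····
·┄┄┄┄─┄┄╬╬····
·╬┄┄─╬╬█┄┄····
·┄┄┄┄┄░──·····
··············
··············
··············

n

··············
··············
··············
··············
··············
·····░░░░─····
·██┄░░░░█┄····
·┄╬┄╬█─▲┄╬····
·┄┄┄╬█╬╬░┄····
·┄┄┄┄─┄┄╬╬····
·╬┄┄─╬╬█┄┄····
·┄┄┄┄┄░──·····
··············
··············

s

··············
··············
··············
··············
·····░░░░─····
·██┄░░░░█┄····
·┄╬┄╬█─┄┄╬····
·┄┄┄╬█╬▲░┄····
·┄┄┄┄─┄┄╬╬····
·╬┄┄─╬╬█┄┄····
·┄┄┄┄┄░──·····
··············
··············
··············

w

··············
··············
··············
··············
······░░░░─···
··██┄░░░░█┄···
··┄╬┄╬█─┄┄╬···
··┄┄┄╬█▲╬░┄···
··┄┄┄┄─┄┄╬╬···
··╬┄┄─╬╬█┄┄···
··┄┄┄┄┄░──····
··············
··············
··············

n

··············
··············
··············
··············
··············
·····░░░░░─···
··██┄░░░░█┄···
··┄╬┄╬█▲┄┄╬···
··┄┄┄╬█╬╬░┄···
··┄┄┄┄─┄┄╬╬···
··╬┄┄─╬╬█┄┄···
··┄┄┄┄┄░──····
··············
··············

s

··············
··············
··············
··············
·····░░░░░─···
··██┄░░░░█┄···
··┄╬┄╬█─┄┄╬···
··┄┄┄╬█▲╬░┄···
··┄┄┄┄─┄┄╬╬···
··╬┄┄─╬╬█┄┄···
··┄┄┄┄┄░──····
··············
··············
··············

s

··············
··············
··············
·····░░░░░─···
··██┄░░░░█┄···
··┄╬┄╬█─┄┄╬···
··┄┄┄╬█╬╬░┄···
··┄┄┄┄─▲┄╬╬···
··╬┄┄─╬╬█┄┄···
··┄┄┄┄┄░──····
··············
··············
··············
··············

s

··············
··············
·····░░░░░─···
··██┄░░░░█┄···
··┄╬┄╬█─┄┄╬···
··┄┄┄╬█╬╬░┄···
··┄┄┄┄─┄┄╬╬···
··╬┄┄─╬▲█┄┄···
··┄┄┄┄┄░──····
·····─┄─┄─····
··············
··············
··············
··············

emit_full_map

···░░░░░─
██┄░░░░█┄
┄╬┄╬█─┄┄╬
┄┄┄╬█╬╬░┄
┄┄┄┄─┄┄╬╬
╬┄┄─╬▲█┄┄
┄┄┄┄┄░──·
···─┄─┄─·


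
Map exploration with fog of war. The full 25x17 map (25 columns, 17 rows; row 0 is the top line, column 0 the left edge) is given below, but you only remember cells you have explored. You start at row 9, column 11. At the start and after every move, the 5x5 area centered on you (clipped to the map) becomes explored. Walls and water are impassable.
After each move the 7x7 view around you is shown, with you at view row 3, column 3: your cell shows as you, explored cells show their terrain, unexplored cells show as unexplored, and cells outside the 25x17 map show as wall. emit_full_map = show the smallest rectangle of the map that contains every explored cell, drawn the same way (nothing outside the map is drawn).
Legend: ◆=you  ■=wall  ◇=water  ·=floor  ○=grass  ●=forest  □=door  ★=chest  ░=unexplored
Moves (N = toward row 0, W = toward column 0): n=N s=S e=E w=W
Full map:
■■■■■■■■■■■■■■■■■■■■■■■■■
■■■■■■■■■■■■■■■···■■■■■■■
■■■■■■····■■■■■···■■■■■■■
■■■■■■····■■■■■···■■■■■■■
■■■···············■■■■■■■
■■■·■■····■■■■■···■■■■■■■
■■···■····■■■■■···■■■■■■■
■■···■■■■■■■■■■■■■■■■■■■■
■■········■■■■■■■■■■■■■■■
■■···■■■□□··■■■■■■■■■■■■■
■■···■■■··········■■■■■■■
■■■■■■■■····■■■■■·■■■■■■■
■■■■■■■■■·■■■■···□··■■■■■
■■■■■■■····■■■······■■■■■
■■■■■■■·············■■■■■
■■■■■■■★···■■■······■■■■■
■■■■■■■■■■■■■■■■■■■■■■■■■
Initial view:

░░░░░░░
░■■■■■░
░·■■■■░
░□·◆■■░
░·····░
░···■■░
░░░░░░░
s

░■■■■■░
░·■■■■░
░□··■■░
░··◆··░
░···■■░
░·■■■■░
░░░░░░░

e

■■■■■░░
·■■■■■░
□··■■■░
···◆··░
···■■■░
·■■■■·░
░░░░░░░

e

■■■■░░░
■■■■■■░
··■■■■░
···◆··░
··■■■■░
■■■■··░
░░░░░░░

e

■■■░░░░
■■■■■■░
·■■■■■░
···◆··░
·■■■■■░
■■■···░
░░░░░░░

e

■■░░░░░
■■■■■■░
■■■■■■░
···◆··░
■■■■■·░
■■···□░
░░░░░░░

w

■■■░░░░
■■■■■■■
·■■■■■■
···◆···
·■■■■■·
■■■···□
░░░░░░░

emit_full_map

■■■■■░░░░
·■■■■■■■■
□··■■■■■■
·····◆···
···■■■■■·
·■■■■···□

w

■■■■░░░
■■■■■■■
··■■■■■
···◆···
··■■■■■
■■■■···
░░░░░░░

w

■■■■■░░
·■■■■■■
□··■■■■
···◆···
···■■■■
·■■■■··
░░░░░░░

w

░■■■■■░
░·■■■■■
░□··■■■
░··◆···
░···■■■
░·■■■■·
░░░░░░░

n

░░░░░░░
░■■■■■░
░·■■■■■
░□·◆■■■
░······
░···■■■
░·■■■■·

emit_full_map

■■■■■░░░░
·■■■■■■■■
□·◆■■■■■■
·········
···■■■■■·
·■■■■···□

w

░░░░░░░
░■■■■■■
░··■■■■
░□□◆·■■
░······
░····■■
░░·■■■■

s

░■■■■■■
░··■■■■
░□□··■■
░··◆···
░····■■
░■·■■■■
░░░░░░░

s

░··■■■■
░□□··■■
░······
░··◆·■■
░■·■■■■
░···■■░
░░░░░░░

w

░░··■■■
░■□□··■
░■·····
░■·◆··■
░■■·■■■
░····■■
░░░░░░░

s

░■□□··■
░■·····
░■····■
░■■◆■■■
░····■■
░·····░
░░░░░░░

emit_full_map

░■■■■■■░░░░
░··■■■■■■■■
■□□··■■■■■■
■··········
■····■■■■■·
■■◆■■■■···□
····■■░░░░░
·····░░░░░░

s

░■·····
░■····■
░■■·■■■
░··◆·■■
░·····░
░★···■░
░░░░░░░

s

░■····■
░■■·■■■
░····■■
░··◆··░
░★···■░
░■■■■■░
■■■■■■■

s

░■■·■■■
░····■■
░·····░
░★·◆·■░
░■■■■■░
■■■■■■■
■■■■■■■

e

■■·■■■■
····■■░
······░
★··◆■■░
■■■■■■░
■■■■■■■
■■■■■■■

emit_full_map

░■■■■■■░░░░
░··■■■■■■■■
■□□··■■■■■■
■··········
■····■■■■■·
■■·■■■■···□
····■■░░░░░
······░░░░░
★··◆■■░░░░░
■■■■■■░░░░░

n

■····■■
■■·■■■■
····■■░
···◆··░
★···■■░
■■■■■■░
■■■■■■■

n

■······
■····■■
■■·■■■■
···◆■■░
······░
★···■■░
■■■■■■░

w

░■·····
░■····■
░■■·■■■
░··◆·■■
░······
░★···■■
░■■■■■■

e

■······
■····■■
■■·■■■■
···◆■■░
······░
★···■■░
■■■■■■░

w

░■·····
░■····■
░■■·■■■
░··◆·■■
░······
░★···■■
░■■■■■■

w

░░■····
░■■····
░■■■·■■
░■·◆··■
░■·····
░■★···■
░░■■■■■

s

░■■····
░■■■·■■
░■····■
░■·◆···
░■★···■
░■■■■■■
■■■■■■■

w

░░■■···
░■■■■·■
░■■····
░■■◆···
░■■★···
░■■■■■■
■■■■■■■

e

░■■····
■■■■·■■
■■····■
■■·◆···
■■★···■
■■■■■■■
■■■■■■■

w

░░■■···
░■■■■·■
░■■····
░■■◆···
░■■★···
░■■■■■■
■■■■■■■

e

░■■····
■■■■·■■
■■····■
■■·◆···
■■★···■
■■■■■■■
■■■■■■■


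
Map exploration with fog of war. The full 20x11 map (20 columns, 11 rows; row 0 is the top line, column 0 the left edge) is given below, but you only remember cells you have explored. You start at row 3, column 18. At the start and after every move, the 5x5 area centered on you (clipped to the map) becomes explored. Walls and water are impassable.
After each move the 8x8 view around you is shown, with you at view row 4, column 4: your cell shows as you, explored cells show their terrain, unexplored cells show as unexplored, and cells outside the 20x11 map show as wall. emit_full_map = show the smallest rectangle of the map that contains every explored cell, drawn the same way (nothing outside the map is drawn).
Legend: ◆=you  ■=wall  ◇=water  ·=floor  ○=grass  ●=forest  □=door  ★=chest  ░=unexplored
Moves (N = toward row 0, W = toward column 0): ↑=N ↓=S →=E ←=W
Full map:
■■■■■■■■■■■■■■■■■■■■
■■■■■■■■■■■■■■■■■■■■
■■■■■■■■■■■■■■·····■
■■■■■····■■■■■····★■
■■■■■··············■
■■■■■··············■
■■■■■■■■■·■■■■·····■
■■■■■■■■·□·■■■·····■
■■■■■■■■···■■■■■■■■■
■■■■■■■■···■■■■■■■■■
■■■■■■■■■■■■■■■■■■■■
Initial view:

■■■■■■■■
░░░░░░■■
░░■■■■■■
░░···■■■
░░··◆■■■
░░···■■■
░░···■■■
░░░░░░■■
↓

░░░░░░■■
░░■■■■■■
░░···■■■
░░··★■■■
░░··◆■■■
░░···■■■
░░···■■■
░░░░░░■■

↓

░░■■■■■■
░░···■■■
░░··★■■■
░░···■■■
░░··◆■■■
░░···■■■
░░···■■■
░░░░░░■■

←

░░░■■■■■
░░░···■■
░░···★■■
░░····■■
░░··◆·■■
░░····■■
░░····■■
░░░░░░░■

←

░░░░■■■■
░░░░···■
░░····★■
░░·····■
░░··◆··■
░░·····■
░░·····■
░░░░░░░░

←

░░░░░■■■
░░░░░···
░░■····★
░░······
░░··◆···
░░■·····
░░■·····
░░░░░░░░

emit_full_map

░░░■■■■
░░░···■
■····★■
······■
··◆···■
■·····■
■·····■

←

░░░░░░■■
░░░░░░··
░░■■····
░░······
░░··◆···
░░■■····
░░■■····
░░░░░░░░

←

░░░░░░░■
░░░░░░░·
░░■■■···
░░······
░░··◆···
░░■■■···
░░■■■···
░░░░░░░░

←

░░░░░░░░
░░░░░░░░
░░■■■■··
░░······
░░··◆···
░░■■■■··
░░·■■■··
░░░░░░░░

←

░░░░░░░░
░░░░░░░░
░░■■■■■·
░░······
░░··◆···
░░·■■■■·
░░□·■■■·
░░░░░░░░

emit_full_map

░░░░░░░■■■■
░░░░░░░···■
■■■■■····★■
··········■
··◆·······■
·■■■■·····■
□·■■■·····■


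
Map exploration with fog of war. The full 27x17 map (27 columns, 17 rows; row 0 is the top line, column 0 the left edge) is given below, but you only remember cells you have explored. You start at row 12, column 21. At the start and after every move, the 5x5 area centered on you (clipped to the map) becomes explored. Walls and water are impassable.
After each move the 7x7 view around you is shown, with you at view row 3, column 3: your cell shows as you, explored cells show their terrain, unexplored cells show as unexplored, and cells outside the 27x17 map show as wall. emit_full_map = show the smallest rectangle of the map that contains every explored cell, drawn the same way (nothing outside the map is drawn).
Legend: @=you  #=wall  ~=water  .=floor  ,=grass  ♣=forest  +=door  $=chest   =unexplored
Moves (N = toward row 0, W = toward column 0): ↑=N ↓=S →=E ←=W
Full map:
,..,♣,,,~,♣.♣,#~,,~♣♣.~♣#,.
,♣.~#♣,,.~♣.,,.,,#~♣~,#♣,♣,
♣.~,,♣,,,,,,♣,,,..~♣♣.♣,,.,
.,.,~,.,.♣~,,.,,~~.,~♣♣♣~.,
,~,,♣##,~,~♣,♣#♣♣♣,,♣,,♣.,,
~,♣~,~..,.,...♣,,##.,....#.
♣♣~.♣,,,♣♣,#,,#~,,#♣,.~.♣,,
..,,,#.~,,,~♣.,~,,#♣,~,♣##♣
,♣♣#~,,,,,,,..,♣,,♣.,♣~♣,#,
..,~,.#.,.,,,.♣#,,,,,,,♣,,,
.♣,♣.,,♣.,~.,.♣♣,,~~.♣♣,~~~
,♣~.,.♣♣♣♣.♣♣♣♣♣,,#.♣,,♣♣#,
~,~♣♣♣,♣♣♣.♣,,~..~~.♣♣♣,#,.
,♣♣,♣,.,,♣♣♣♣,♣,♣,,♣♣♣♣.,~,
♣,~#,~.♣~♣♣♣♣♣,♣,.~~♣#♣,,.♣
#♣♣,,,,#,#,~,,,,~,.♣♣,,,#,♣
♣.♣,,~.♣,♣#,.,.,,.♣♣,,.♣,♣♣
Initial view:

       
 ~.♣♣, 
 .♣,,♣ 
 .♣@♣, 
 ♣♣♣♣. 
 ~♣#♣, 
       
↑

       
 ,,,,♣ 
 ~.♣♣, 
 .♣@,♣ 
 .♣♣♣, 
 ♣♣♣♣. 
 ~♣#♣, 

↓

 ,,,,♣ 
 ~.♣♣, 
 .♣,,♣ 
 .♣@♣, 
 ♣♣♣♣. 
 ~♣#♣, 
       

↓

 ~.♣♣, 
 .♣,,♣ 
 .♣♣♣, 
 ♣♣@♣. 
 ~♣#♣, 
 ♣♣,,, 
       

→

~.♣♣,  
.♣,,♣♣ 
.♣♣♣,# 
♣♣♣@., 
~♣#♣,, 
♣♣,,,# 
       

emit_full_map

,,,,♣ 
~.♣♣, 
.♣,,♣♣
.♣♣♣,#
♣♣♣@.,
~♣#♣,,
♣♣,,,#

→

.♣♣,   
♣,,♣♣# 
♣♣♣,#, 
♣♣♣@,~ 
♣#♣,,. 
♣,,,#, 
       

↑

,,,♣   
.♣♣,~~ 
♣,,♣♣# 
♣♣♣@#, 
♣♣♣.,~ 
♣#♣,,. 
♣,,,#, 

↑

       
,,,♣,, 
.♣♣,~~ 
♣,,@♣# 
♣♣♣,#, 
♣♣♣.,~ 
♣#♣,,. 

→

      #
,,♣,,,#
♣♣,~~~#
,,♣@#,#
♣♣,#,.#
♣♣.,~,#
#♣,,. #

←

       
,,,♣,,,
.♣♣,~~~
♣,,@♣#,
♣♣♣,#,.
♣♣♣.,~,
♣#♣,,. 

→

      #
,,♣,,,#
♣♣,~~~#
,,♣@#,#
♣♣,#,.#
♣♣.,~,#
#♣,,. #

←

       
,,,♣,,,
.♣♣,~~~
♣,,@♣#,
♣♣♣,#,.
♣♣♣.,~,
♣#♣,,. 


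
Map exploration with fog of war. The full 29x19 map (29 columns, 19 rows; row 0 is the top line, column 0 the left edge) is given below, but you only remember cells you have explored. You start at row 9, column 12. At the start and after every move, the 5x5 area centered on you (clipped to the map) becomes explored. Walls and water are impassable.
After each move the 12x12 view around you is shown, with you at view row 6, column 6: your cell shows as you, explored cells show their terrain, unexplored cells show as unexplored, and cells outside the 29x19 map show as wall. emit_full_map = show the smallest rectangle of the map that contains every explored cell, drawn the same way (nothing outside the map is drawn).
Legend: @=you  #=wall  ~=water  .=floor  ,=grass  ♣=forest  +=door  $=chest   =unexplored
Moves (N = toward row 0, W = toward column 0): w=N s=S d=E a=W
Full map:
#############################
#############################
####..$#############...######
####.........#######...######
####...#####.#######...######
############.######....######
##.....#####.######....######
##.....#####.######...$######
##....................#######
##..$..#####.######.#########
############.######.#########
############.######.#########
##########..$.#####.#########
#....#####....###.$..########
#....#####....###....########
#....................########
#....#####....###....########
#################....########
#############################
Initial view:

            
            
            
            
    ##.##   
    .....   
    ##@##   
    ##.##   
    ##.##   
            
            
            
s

            
            
            
    ##.##   
    .....   
    ##.##   
    ##@##   
    ##.##   
    ..$.#   
            
            
            

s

            
            
    ##.##   
    .....   
    ##.##   
    ##.##   
    ##@##   
    ..$.#   
    ....#   
            
            
            

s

            
    ##.##   
    .....   
    ##.##   
    ##.##   
    ##.##   
    ..@.#   
    ....#   
    ....#   
            
            
            

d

            
   ##.##    
   .....    
   ##.##    
   ##.###   
   ##.###   
   ..$@##   
   ....##   
   ....##   
            
            
            

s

   ##.##    
   .....    
   ##.##    
   ##.###   
   ##.###   
   ..$.##   
   ...@##   
   ....##   
    .....   
            
            
            

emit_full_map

##.## 
..... 
##.## 
##.###
##.###
..$.##
...@##
....##
 .....

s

   .....    
   ##.##    
   ##.###   
   ##.###   
   ..$.##   
   ....##   
   ...@##   
    .....   
    ...##   
            
            
############

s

   ##.##    
   ##.###   
   ##.###   
   ..$.##   
   ....##   
   ....##   
    ..@..   
    ...##   
    #####   
            
############
############

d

  ##.##     
  ##.###    
  ##.###    
  ..$.##    
  ....###   
  ....###   
   ...@..   
   ...###   
   ######   
            
############
############

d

 ##.##      
 ##.###     
 ##.###     
 ..$.##     
 ....###.   
 ....###.   
  ....@..   
  ...###.   
  ######.   
            
############
############

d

##.##       
##.###      
##.###      
..$.##      
....###.$   
....###..   
 .....@..   
 ...###..   
 ######..   
            
############
############

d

#.##        
#.###       
#.###       
.$.##       
...###.$.   
...###...   
......@..   
...###...   
######...   
            
############
############

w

....        
#.##        
#.###       
#.###       
.$.#####.   
...###.$.   
...###@..   
.........   
...###...   
######...   
            
############

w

#.##        
....        
#.##        
#.###       
#.######.   
.$.#####.   
...###@$.   
...###...   
.........   
...###...   
######...   
            

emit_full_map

##.##     
.....     
##.##     
##.###    
##.######.
..$.#####.
....###@$.
....###...
 .........
 ...###...
 ######...

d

.##         
...         
.##         
.###        
.######.#   
$.#####.#   
..###.@..   
..###....   
.........   
..###...    
#####...    
            

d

##          
..          
##          
###         
######.##   
.#####.##   
.###.$@.#   
.###....#   
........#   
.###...     
####...     
            

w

            
##          
..          
##          
### ##.##   
######.##   
.#####@##   
.###.$..#   
.###....#   
........#   
.###...     
####...     

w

            
            
##          
..          
##  ##.##   
### ##.##   
######@##   
.#####.##   
.###.$..#   
.###....#   
........#   
.###...     

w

            
            
            
##          
..  .....   
##  ##.##   
### ##@##   
######.##   
.#####.##   
.###.$..#   
.###....#   
........#   

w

            
            
            
            
##  ##...   
..  .....   
##  ##@##   
### ##.##   
######.##   
.#####.##   
.###.$..#   
.###....#   

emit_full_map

##.##  ##...
.....  .....
##.##  ##@##
##.### ##.##
##.######.##
..$.#####.##
....###.$..#
....###....#
 ..........#
 ...###...  
 ######...  


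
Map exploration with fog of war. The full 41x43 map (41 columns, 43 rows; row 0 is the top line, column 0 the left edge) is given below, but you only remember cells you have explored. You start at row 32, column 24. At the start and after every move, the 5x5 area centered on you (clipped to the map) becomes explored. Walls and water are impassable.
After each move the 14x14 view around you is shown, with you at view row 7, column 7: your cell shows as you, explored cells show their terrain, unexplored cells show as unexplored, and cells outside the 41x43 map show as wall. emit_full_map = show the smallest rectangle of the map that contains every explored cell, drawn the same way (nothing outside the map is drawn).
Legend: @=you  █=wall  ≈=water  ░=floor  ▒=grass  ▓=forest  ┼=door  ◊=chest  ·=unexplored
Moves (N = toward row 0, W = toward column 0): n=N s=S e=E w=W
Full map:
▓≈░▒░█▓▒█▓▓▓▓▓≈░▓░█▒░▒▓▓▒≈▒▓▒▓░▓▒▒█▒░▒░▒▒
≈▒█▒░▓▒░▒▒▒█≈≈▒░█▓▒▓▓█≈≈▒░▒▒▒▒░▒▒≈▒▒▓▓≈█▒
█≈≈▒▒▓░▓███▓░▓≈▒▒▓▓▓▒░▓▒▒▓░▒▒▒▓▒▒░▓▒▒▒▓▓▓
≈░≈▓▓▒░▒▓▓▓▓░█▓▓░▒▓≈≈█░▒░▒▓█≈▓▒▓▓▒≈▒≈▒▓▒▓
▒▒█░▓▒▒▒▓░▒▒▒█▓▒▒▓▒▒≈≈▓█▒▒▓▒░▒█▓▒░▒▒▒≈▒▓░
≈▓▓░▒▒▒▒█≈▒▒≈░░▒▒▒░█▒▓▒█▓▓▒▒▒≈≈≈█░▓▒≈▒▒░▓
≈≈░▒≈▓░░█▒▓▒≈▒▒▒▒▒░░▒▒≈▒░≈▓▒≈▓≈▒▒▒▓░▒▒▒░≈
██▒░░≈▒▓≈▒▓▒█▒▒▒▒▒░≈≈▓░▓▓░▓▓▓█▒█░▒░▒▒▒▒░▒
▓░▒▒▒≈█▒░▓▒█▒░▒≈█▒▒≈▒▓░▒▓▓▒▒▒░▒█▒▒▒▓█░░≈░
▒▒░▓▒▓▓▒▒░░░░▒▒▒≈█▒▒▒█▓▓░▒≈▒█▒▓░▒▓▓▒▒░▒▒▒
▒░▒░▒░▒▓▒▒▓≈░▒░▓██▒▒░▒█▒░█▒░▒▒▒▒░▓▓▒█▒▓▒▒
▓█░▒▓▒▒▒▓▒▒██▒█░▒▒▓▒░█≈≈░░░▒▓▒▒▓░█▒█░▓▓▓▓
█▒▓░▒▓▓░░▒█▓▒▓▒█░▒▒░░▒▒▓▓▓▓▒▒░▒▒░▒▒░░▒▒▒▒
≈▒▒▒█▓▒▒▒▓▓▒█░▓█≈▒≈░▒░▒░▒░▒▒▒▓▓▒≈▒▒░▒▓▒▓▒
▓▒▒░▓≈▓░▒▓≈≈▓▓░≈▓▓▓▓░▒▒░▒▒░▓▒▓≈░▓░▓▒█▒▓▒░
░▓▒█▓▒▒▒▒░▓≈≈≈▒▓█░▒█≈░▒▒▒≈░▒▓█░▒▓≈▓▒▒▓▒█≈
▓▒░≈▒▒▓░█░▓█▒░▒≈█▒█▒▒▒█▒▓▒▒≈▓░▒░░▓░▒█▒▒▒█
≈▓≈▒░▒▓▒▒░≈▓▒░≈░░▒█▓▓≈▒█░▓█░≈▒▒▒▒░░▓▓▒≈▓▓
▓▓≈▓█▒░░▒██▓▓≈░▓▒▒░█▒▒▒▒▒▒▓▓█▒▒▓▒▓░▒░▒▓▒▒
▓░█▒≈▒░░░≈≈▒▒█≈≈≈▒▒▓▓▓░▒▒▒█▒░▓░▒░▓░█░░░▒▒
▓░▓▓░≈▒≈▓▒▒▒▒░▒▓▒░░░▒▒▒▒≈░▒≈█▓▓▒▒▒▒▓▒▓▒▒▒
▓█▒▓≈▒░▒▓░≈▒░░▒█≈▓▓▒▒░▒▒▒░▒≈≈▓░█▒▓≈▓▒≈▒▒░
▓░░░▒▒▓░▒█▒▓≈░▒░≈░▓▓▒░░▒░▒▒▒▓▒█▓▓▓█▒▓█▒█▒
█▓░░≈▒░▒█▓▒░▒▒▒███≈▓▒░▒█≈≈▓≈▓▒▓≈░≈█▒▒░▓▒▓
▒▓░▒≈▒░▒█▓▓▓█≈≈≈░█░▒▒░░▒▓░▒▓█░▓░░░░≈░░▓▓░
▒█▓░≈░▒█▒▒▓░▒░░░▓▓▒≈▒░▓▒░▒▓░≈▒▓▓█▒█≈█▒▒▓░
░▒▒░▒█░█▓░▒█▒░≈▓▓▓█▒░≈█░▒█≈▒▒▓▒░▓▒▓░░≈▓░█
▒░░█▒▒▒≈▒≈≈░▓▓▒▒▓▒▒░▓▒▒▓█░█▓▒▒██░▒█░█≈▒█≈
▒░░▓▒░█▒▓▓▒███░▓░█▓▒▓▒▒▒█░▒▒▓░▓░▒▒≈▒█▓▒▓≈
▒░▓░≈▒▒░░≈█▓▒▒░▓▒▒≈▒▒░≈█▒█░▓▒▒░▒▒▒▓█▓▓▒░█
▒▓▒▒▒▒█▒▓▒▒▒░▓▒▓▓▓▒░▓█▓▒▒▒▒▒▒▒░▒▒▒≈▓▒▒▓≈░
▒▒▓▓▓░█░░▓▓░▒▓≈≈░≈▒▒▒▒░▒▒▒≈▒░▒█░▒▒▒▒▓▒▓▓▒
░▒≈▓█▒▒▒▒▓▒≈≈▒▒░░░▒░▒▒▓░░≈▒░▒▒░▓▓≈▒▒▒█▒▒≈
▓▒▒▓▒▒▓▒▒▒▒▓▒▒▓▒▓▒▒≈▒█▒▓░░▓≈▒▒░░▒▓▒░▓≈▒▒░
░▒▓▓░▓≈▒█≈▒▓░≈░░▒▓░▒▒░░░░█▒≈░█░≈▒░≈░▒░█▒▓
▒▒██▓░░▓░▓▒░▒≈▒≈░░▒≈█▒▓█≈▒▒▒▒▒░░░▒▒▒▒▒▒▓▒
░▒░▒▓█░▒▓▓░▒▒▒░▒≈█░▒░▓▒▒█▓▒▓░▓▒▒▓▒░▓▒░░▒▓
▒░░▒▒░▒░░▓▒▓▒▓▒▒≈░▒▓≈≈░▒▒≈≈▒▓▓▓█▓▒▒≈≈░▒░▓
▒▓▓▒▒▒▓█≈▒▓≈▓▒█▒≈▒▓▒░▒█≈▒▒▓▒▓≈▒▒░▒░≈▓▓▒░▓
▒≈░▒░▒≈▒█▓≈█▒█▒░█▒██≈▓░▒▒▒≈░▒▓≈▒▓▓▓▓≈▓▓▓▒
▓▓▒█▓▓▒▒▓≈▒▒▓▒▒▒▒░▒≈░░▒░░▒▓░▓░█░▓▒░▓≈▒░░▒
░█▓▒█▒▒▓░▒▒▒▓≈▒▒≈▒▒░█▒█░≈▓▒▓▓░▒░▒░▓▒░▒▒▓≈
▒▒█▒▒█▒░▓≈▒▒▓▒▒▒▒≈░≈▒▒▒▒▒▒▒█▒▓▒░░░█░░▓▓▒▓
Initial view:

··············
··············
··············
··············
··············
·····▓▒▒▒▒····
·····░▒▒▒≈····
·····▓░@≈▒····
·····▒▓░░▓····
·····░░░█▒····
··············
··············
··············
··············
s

··············
··············
··············
··············
·····▓▒▒▒▒····
·····░▒▒▒≈····
·····▓░░≈▒····
·····▒▓@░▓····
·····░░░█▒····
·····▓█≈▒▒····
··············
··············
··············
··············

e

··············
··············
··············
··············
····▓▒▒▒▒·····
····░▒▒▒≈▒····
····▓░░≈▒░····
····▒▓░@▓≈····
····░░░█▒≈····
····▓█≈▒▒▒····
··············
··············
··············
··············

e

··············
··············
··············
··············
···▓▒▒▒▒······
···░▒▒▒≈▒░····
···▓░░≈▒░▒····
···▒▓░░@≈▒····
···░░░█▒≈░····
···▓█≈▒▒▒▒····
··············
··············
··············
··············

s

··············
··············
··············
···▓▒▒▒▒······
···░▒▒▒≈▒░····
···▓░░≈▒░▒····
···▒▓░░▓≈▒····
···░░░█@≈░····
···▓█≈▒▒▒▒····
·····█▓▒▓░····
··············
··············
··············
··············

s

··············
··············
···▓▒▒▒▒······
···░▒▒▒≈▒░····
···▓░░≈▒░▒····
···▒▓░░▓≈▒····
···░░░█▒≈░····
···▓█≈▒@▒▒····
·····█▓▒▓░····
·····▒≈≈▒▓····
··············
··············
··············
··············

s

··············
···▓▒▒▒▒······
···░▒▒▒≈▒░····
···▓░░≈▒░▒····
···▒▓░░▓≈▒····
···░░░█▒≈░····
···▓█≈▒▒▒▒····
·····█▓@▓░····
·····▒≈≈▒▓····
·····▒▒▓▒▓····
··············
··············
··············
··············

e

··············
··▓▒▒▒▒·······
··░▒▒▒≈▒░·····
··▓░░≈▒░▒·····
··▒▓░░▓≈▒·····
··░░░█▒≈░█····
··▓█≈▒▒▒▒▒····
····█▓▒@░▓····
····▒≈≈▒▓▓····
····▒▒▓▒▓≈····
··············
··············
··············
··············

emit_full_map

▓▒▒▒▒···
░▒▒▒≈▒░·
▓░░≈▒░▒·
▒▓░░▓≈▒·
░░░█▒≈░█
▓█≈▒▒▒▒▒
··█▓▒@░▓
··▒≈≈▒▓▓
··▒▒▓▒▓≈

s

··▓▒▒▒▒·······
··░▒▒▒≈▒░·····
··▓░░≈▒░▒·····
··▒▓░░▓≈▒·····
··░░░█▒≈░█····
··▓█≈▒▒▒▒▒····
····█▓▒▓░▓····
····▒≈≈@▓▓····
····▒▒▓▒▓≈····
·····▒≈░▒▓····
··············
··············
··············
██████████████

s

··░▒▒▒≈▒░·····
··▓░░≈▒░▒·····
··▒▓░░▓≈▒·····
··░░░█▒≈░█····
··▓█≈▒▒▒▒▒····
····█▓▒▓░▓····
····▒≈≈▒▓▓····
····▒▒▓@▓≈····
·····▒≈░▒▓····
·····▒▓░▓░····
··············
··············
██████████████
██████████████

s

··▓░░≈▒░▒·····
··▒▓░░▓≈▒·····
··░░░█▒≈░█····
··▓█≈▒▒▒▒▒····
····█▓▒▓░▓····
····▒≈≈▒▓▓····
····▒▒▓▒▓≈····
·····▒≈@▒▓····
·····▒▓░▓░····
·····▓▒▓▓░····
··············
██████████████
██████████████
██████████████

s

··▒▓░░▓≈▒·····
··░░░█▒≈░█····
··▓█≈▒▒▒▒▒····
····█▓▒▓░▓····
····▒≈≈▒▓▓····
····▒▒▓▒▓≈····
·····▒≈░▒▓····
·····▒▓@▓░····
·····▓▒▓▓░····
·····▒▒█▒▓····
██████████████
██████████████
██████████████
██████████████

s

··░░░█▒≈░█····
··▓█≈▒▒▒▒▒····
····█▓▒▓░▓····
····▒≈≈▒▓▓····
····▒▒▓▒▓≈····
·····▒≈░▒▓····
·····▒▓░▓░····
·····▓▒@▓░····
·····▒▒█▒▓····
██████████████
██████████████
██████████████
██████████████
██████████████

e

·░░░█▒≈░█·····
·▓█≈▒▒▒▒▒·····
···█▓▒▓░▓·····
···▒≈≈▒▓▓·····
···▒▒▓▒▓≈·····
····▒≈░▒▓≈····
····▒▓░▓░█····
····▓▒▓@░▒····
····▒▒█▒▓▒····
██████████████
██████████████
██████████████
██████████████
██████████████

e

░░░█▒≈░█······
▓█≈▒▒▒▒▒······
··█▓▒▓░▓······
··▒≈≈▒▓▓······
··▒▒▓▒▓≈······
···▒≈░▒▓≈▒····
···▒▓░▓░█░····
···▓▒▓▓@▒░····
···▒▒█▒▓▒░····
██████████████
██████████████
██████████████
██████████████
██████████████

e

░░█▒≈░█·······
█≈▒▒▒▒▒·······
·█▓▒▓░▓·······
·▒≈≈▒▓▓·······
·▒▒▓▒▓≈·······
··▒≈░▒▓≈▒▓····
··▒▓░▓░█░▓····
··▓▒▓▓░@░▒····
··▒▒█▒▓▒░░····
██████████████
██████████████
██████████████
██████████████
██████████████

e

░█▒≈░█········
≈▒▒▒▒▒········
█▓▒▓░▓········
▒≈≈▒▓▓········
▒▒▓▒▓≈········
·▒≈░▒▓≈▒▓▓····
·▒▓░▓░█░▓▒····
·▓▒▓▓░▒@▒░····
·▒▒█▒▓▒░░░····
██████████████
██████████████
██████████████
██████████████
██████████████

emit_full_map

▓▒▒▒▒·······
░▒▒▒≈▒░·····
▓░░≈▒░▒·····
▒▓░░▓≈▒·····
░░░█▒≈░█····
▓█≈▒▒▒▒▒····
··█▓▒▓░▓····
··▒≈≈▒▓▓····
··▒▒▓▒▓≈····
···▒≈░▒▓≈▒▓▓
···▒▓░▓░█░▓▒
···▓▒▓▓░▒@▒░
···▒▒█▒▓▒░░░
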